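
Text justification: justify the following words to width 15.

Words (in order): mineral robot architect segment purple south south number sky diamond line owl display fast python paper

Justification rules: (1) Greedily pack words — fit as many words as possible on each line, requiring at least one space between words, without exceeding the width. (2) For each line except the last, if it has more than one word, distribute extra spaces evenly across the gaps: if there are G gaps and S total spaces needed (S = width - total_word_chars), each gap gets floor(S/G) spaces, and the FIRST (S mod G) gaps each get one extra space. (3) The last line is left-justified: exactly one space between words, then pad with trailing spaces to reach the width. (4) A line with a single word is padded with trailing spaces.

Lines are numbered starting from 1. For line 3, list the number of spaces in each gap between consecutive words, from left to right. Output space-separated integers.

Answer: 2

Derivation:
Line 1: ['mineral', 'robot'] (min_width=13, slack=2)
Line 2: ['architect'] (min_width=9, slack=6)
Line 3: ['segment', 'purple'] (min_width=14, slack=1)
Line 4: ['south', 'south'] (min_width=11, slack=4)
Line 5: ['number', 'sky'] (min_width=10, slack=5)
Line 6: ['diamond', 'line'] (min_width=12, slack=3)
Line 7: ['owl', 'display'] (min_width=11, slack=4)
Line 8: ['fast', 'python'] (min_width=11, slack=4)
Line 9: ['paper'] (min_width=5, slack=10)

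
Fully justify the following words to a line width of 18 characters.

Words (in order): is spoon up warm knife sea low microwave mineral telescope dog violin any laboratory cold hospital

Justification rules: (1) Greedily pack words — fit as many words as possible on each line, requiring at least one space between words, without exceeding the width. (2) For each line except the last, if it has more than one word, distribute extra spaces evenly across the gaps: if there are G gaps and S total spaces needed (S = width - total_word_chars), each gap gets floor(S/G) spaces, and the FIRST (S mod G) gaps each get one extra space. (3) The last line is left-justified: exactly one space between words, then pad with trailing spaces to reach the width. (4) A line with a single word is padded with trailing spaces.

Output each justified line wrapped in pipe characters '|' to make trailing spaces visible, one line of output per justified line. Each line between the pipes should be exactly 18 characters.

Answer: |is  spoon  up warm|
|knife    sea   low|
|microwave  mineral|
|telescope      dog|
|violin         any|
|laboratory    cold|
|hospital          |

Derivation:
Line 1: ['is', 'spoon', 'up', 'warm'] (min_width=16, slack=2)
Line 2: ['knife', 'sea', 'low'] (min_width=13, slack=5)
Line 3: ['microwave', 'mineral'] (min_width=17, slack=1)
Line 4: ['telescope', 'dog'] (min_width=13, slack=5)
Line 5: ['violin', 'any'] (min_width=10, slack=8)
Line 6: ['laboratory', 'cold'] (min_width=15, slack=3)
Line 7: ['hospital'] (min_width=8, slack=10)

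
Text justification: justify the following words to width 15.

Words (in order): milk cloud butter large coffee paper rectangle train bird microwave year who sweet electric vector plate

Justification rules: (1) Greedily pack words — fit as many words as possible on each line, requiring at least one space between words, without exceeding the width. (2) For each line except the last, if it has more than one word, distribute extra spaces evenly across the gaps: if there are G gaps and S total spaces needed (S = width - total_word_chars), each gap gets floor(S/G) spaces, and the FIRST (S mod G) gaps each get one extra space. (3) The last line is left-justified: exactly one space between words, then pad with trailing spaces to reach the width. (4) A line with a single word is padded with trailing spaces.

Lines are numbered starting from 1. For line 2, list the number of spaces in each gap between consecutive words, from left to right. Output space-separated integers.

Line 1: ['milk', 'cloud'] (min_width=10, slack=5)
Line 2: ['butter', 'large'] (min_width=12, slack=3)
Line 3: ['coffee', 'paper'] (min_width=12, slack=3)
Line 4: ['rectangle', 'train'] (min_width=15, slack=0)
Line 5: ['bird', 'microwave'] (min_width=14, slack=1)
Line 6: ['year', 'who', 'sweet'] (min_width=14, slack=1)
Line 7: ['electric', 'vector'] (min_width=15, slack=0)
Line 8: ['plate'] (min_width=5, slack=10)

Answer: 4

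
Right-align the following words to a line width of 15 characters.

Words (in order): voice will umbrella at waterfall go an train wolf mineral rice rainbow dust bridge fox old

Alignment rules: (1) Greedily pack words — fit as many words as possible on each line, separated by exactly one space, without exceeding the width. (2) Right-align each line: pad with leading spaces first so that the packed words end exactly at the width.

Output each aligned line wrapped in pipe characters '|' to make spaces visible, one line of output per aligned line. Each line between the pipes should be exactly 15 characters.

Answer: |     voice will|
|    umbrella at|
|waterfall go an|
|     train wolf|
|   mineral rice|
|   rainbow dust|
| bridge fox old|

Derivation:
Line 1: ['voice', 'will'] (min_width=10, slack=5)
Line 2: ['umbrella', 'at'] (min_width=11, slack=4)
Line 3: ['waterfall', 'go', 'an'] (min_width=15, slack=0)
Line 4: ['train', 'wolf'] (min_width=10, slack=5)
Line 5: ['mineral', 'rice'] (min_width=12, slack=3)
Line 6: ['rainbow', 'dust'] (min_width=12, slack=3)
Line 7: ['bridge', 'fox', 'old'] (min_width=14, slack=1)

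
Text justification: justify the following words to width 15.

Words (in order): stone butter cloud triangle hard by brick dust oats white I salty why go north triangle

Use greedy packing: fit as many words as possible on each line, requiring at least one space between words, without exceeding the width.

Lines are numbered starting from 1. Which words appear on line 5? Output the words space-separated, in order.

Line 1: ['stone', 'butter'] (min_width=12, slack=3)
Line 2: ['cloud', 'triangle'] (min_width=14, slack=1)
Line 3: ['hard', 'by', 'brick'] (min_width=13, slack=2)
Line 4: ['dust', 'oats', 'white'] (min_width=15, slack=0)
Line 5: ['I', 'salty', 'why', 'go'] (min_width=14, slack=1)
Line 6: ['north', 'triangle'] (min_width=14, slack=1)

Answer: I salty why go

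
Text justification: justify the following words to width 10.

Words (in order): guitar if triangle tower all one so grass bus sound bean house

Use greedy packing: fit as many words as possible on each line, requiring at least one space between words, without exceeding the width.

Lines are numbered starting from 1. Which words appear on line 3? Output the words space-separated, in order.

Line 1: ['guitar', 'if'] (min_width=9, slack=1)
Line 2: ['triangle'] (min_width=8, slack=2)
Line 3: ['tower', 'all'] (min_width=9, slack=1)
Line 4: ['one', 'so'] (min_width=6, slack=4)
Line 5: ['grass', 'bus'] (min_width=9, slack=1)
Line 6: ['sound', 'bean'] (min_width=10, slack=0)
Line 7: ['house'] (min_width=5, slack=5)

Answer: tower all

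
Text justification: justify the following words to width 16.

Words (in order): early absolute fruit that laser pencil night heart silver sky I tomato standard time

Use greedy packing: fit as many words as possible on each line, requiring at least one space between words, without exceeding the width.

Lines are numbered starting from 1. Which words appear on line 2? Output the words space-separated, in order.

Answer: fruit that laser

Derivation:
Line 1: ['early', 'absolute'] (min_width=14, slack=2)
Line 2: ['fruit', 'that', 'laser'] (min_width=16, slack=0)
Line 3: ['pencil', 'night'] (min_width=12, slack=4)
Line 4: ['heart', 'silver', 'sky'] (min_width=16, slack=0)
Line 5: ['I', 'tomato'] (min_width=8, slack=8)
Line 6: ['standard', 'time'] (min_width=13, slack=3)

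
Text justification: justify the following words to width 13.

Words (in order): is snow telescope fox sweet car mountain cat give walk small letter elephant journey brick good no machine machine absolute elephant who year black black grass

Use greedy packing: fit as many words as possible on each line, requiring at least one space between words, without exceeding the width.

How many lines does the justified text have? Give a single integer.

Answer: 15

Derivation:
Line 1: ['is', 'snow'] (min_width=7, slack=6)
Line 2: ['telescope', 'fox'] (min_width=13, slack=0)
Line 3: ['sweet', 'car'] (min_width=9, slack=4)
Line 4: ['mountain', 'cat'] (min_width=12, slack=1)
Line 5: ['give', 'walk'] (min_width=9, slack=4)
Line 6: ['small', 'letter'] (min_width=12, slack=1)
Line 7: ['elephant'] (min_width=8, slack=5)
Line 8: ['journey', 'brick'] (min_width=13, slack=0)
Line 9: ['good', 'no'] (min_width=7, slack=6)
Line 10: ['machine'] (min_width=7, slack=6)
Line 11: ['machine'] (min_width=7, slack=6)
Line 12: ['absolute'] (min_width=8, slack=5)
Line 13: ['elephant', 'who'] (min_width=12, slack=1)
Line 14: ['year', 'black'] (min_width=10, slack=3)
Line 15: ['black', 'grass'] (min_width=11, slack=2)
Total lines: 15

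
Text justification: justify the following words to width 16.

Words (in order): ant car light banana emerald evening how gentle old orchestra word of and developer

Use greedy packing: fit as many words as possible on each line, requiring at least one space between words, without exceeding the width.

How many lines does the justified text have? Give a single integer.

Line 1: ['ant', 'car', 'light'] (min_width=13, slack=3)
Line 2: ['banana', 'emerald'] (min_width=14, slack=2)
Line 3: ['evening', 'how'] (min_width=11, slack=5)
Line 4: ['gentle', 'old'] (min_width=10, slack=6)
Line 5: ['orchestra', 'word'] (min_width=14, slack=2)
Line 6: ['of', 'and', 'developer'] (min_width=16, slack=0)
Total lines: 6

Answer: 6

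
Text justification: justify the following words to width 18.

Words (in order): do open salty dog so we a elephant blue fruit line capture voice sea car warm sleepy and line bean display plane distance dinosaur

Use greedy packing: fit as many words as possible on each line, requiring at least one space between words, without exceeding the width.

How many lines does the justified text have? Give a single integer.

Answer: 8

Derivation:
Line 1: ['do', 'open', 'salty', 'dog'] (min_width=17, slack=1)
Line 2: ['so', 'we', 'a', 'elephant'] (min_width=16, slack=2)
Line 3: ['blue', 'fruit', 'line'] (min_width=15, slack=3)
Line 4: ['capture', 'voice', 'sea'] (min_width=17, slack=1)
Line 5: ['car', 'warm', 'sleepy'] (min_width=15, slack=3)
Line 6: ['and', 'line', 'bean'] (min_width=13, slack=5)
Line 7: ['display', 'plane'] (min_width=13, slack=5)
Line 8: ['distance', 'dinosaur'] (min_width=17, slack=1)
Total lines: 8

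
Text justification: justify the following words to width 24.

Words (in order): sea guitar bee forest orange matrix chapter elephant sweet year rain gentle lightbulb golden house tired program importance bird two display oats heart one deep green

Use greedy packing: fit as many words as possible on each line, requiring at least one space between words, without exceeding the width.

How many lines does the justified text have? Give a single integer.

Line 1: ['sea', 'guitar', 'bee', 'forest'] (min_width=21, slack=3)
Line 2: ['orange', 'matrix', 'chapter'] (min_width=21, slack=3)
Line 3: ['elephant', 'sweet', 'year', 'rain'] (min_width=24, slack=0)
Line 4: ['gentle', 'lightbulb', 'golden'] (min_width=23, slack=1)
Line 5: ['house', 'tired', 'program'] (min_width=19, slack=5)
Line 6: ['importance', 'bird', 'two'] (min_width=19, slack=5)
Line 7: ['display', 'oats', 'heart', 'one'] (min_width=22, slack=2)
Line 8: ['deep', 'green'] (min_width=10, slack=14)
Total lines: 8

Answer: 8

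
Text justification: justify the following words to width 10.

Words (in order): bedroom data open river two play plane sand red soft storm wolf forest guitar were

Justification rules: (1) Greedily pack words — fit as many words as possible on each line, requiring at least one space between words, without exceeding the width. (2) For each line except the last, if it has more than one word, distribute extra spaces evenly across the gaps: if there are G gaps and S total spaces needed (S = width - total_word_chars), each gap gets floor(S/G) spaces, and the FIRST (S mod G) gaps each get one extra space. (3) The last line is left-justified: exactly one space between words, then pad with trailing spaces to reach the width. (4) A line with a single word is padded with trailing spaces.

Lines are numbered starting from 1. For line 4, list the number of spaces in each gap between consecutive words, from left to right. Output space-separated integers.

Answer: 1

Derivation:
Line 1: ['bedroom'] (min_width=7, slack=3)
Line 2: ['data', 'open'] (min_width=9, slack=1)
Line 3: ['river', 'two'] (min_width=9, slack=1)
Line 4: ['play', 'plane'] (min_width=10, slack=0)
Line 5: ['sand', 'red'] (min_width=8, slack=2)
Line 6: ['soft', 'storm'] (min_width=10, slack=0)
Line 7: ['wolf'] (min_width=4, slack=6)
Line 8: ['forest'] (min_width=6, slack=4)
Line 9: ['guitar'] (min_width=6, slack=4)
Line 10: ['were'] (min_width=4, slack=6)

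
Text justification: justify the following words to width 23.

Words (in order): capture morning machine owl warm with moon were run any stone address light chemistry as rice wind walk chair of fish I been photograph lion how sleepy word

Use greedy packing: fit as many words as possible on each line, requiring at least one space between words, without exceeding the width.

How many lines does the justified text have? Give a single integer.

Line 1: ['capture', 'morning', 'machine'] (min_width=23, slack=0)
Line 2: ['owl', 'warm', 'with', 'moon', 'were'] (min_width=23, slack=0)
Line 3: ['run', 'any', 'stone', 'address'] (min_width=21, slack=2)
Line 4: ['light', 'chemistry', 'as', 'rice'] (min_width=23, slack=0)
Line 5: ['wind', 'walk', 'chair', 'of', 'fish'] (min_width=23, slack=0)
Line 6: ['I', 'been', 'photograph', 'lion'] (min_width=22, slack=1)
Line 7: ['how', 'sleepy', 'word'] (min_width=15, slack=8)
Total lines: 7

Answer: 7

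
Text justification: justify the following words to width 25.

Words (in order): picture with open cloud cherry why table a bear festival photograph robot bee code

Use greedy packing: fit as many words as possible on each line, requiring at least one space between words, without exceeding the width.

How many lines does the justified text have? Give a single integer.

Answer: 4

Derivation:
Line 1: ['picture', 'with', 'open', 'cloud'] (min_width=23, slack=2)
Line 2: ['cherry', 'why', 'table', 'a', 'bear'] (min_width=23, slack=2)
Line 3: ['festival', 'photograph', 'robot'] (min_width=25, slack=0)
Line 4: ['bee', 'code'] (min_width=8, slack=17)
Total lines: 4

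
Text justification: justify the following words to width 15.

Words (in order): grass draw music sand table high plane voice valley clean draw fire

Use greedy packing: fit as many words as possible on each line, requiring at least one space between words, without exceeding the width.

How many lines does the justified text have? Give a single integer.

Line 1: ['grass', 'draw'] (min_width=10, slack=5)
Line 2: ['music', 'sand'] (min_width=10, slack=5)
Line 3: ['table', 'high'] (min_width=10, slack=5)
Line 4: ['plane', 'voice'] (min_width=11, slack=4)
Line 5: ['valley', 'clean'] (min_width=12, slack=3)
Line 6: ['draw', 'fire'] (min_width=9, slack=6)
Total lines: 6

Answer: 6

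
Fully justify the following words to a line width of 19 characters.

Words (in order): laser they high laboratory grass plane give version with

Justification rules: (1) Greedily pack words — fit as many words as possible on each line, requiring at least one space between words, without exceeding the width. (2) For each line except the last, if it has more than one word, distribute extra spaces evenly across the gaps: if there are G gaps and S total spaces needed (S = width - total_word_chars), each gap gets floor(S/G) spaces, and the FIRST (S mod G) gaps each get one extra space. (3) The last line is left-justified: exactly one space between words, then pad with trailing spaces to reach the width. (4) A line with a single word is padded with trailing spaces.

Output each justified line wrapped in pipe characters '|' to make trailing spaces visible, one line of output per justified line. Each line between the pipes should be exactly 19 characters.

Line 1: ['laser', 'they', 'high'] (min_width=15, slack=4)
Line 2: ['laboratory', 'grass'] (min_width=16, slack=3)
Line 3: ['plane', 'give', 'version'] (min_width=18, slack=1)
Line 4: ['with'] (min_width=4, slack=15)

Answer: |laser   they   high|
|laboratory    grass|
|plane  give version|
|with               |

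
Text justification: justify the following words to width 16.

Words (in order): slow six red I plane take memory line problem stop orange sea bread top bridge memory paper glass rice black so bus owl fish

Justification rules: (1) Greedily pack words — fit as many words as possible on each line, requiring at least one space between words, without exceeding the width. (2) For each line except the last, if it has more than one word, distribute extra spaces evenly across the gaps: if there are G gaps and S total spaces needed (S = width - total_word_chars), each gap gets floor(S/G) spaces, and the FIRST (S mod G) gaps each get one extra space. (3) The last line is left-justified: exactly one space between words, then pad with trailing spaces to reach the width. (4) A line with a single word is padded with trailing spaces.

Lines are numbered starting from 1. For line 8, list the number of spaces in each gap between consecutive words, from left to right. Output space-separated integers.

Answer: 1 1

Derivation:
Line 1: ['slow', 'six', 'red', 'I'] (min_width=14, slack=2)
Line 2: ['plane', 'take'] (min_width=10, slack=6)
Line 3: ['memory', 'line'] (min_width=11, slack=5)
Line 4: ['problem', 'stop'] (min_width=12, slack=4)
Line 5: ['orange', 'sea', 'bread'] (min_width=16, slack=0)
Line 6: ['top', 'bridge'] (min_width=10, slack=6)
Line 7: ['memory', 'paper'] (min_width=12, slack=4)
Line 8: ['glass', 'rice', 'black'] (min_width=16, slack=0)
Line 9: ['so', 'bus', 'owl', 'fish'] (min_width=15, slack=1)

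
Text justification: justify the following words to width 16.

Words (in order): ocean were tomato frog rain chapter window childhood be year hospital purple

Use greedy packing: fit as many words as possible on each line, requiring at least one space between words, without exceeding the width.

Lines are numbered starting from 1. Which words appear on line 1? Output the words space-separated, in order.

Answer: ocean were

Derivation:
Line 1: ['ocean', 'were'] (min_width=10, slack=6)
Line 2: ['tomato', 'frog', 'rain'] (min_width=16, slack=0)
Line 3: ['chapter', 'window'] (min_width=14, slack=2)
Line 4: ['childhood', 'be'] (min_width=12, slack=4)
Line 5: ['year', 'hospital'] (min_width=13, slack=3)
Line 6: ['purple'] (min_width=6, slack=10)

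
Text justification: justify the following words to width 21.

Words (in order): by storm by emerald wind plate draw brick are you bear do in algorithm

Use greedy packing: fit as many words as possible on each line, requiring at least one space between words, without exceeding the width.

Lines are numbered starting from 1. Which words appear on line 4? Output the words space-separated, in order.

Answer: algorithm

Derivation:
Line 1: ['by', 'storm', 'by', 'emerald'] (min_width=19, slack=2)
Line 2: ['wind', 'plate', 'draw', 'brick'] (min_width=21, slack=0)
Line 3: ['are', 'you', 'bear', 'do', 'in'] (min_width=18, slack=3)
Line 4: ['algorithm'] (min_width=9, slack=12)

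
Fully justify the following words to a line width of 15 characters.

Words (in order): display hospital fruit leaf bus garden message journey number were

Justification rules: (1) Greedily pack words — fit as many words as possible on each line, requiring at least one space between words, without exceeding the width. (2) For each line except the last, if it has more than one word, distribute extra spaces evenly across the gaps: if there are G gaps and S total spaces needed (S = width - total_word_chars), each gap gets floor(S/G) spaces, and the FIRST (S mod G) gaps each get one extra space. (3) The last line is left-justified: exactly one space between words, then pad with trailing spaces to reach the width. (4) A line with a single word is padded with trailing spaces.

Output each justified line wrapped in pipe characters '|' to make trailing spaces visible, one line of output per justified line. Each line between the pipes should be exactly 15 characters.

Answer: |display        |
|hospital  fruit|
|leaf bus garden|
|message journey|
|number were    |

Derivation:
Line 1: ['display'] (min_width=7, slack=8)
Line 2: ['hospital', 'fruit'] (min_width=14, slack=1)
Line 3: ['leaf', 'bus', 'garden'] (min_width=15, slack=0)
Line 4: ['message', 'journey'] (min_width=15, slack=0)
Line 5: ['number', 'were'] (min_width=11, slack=4)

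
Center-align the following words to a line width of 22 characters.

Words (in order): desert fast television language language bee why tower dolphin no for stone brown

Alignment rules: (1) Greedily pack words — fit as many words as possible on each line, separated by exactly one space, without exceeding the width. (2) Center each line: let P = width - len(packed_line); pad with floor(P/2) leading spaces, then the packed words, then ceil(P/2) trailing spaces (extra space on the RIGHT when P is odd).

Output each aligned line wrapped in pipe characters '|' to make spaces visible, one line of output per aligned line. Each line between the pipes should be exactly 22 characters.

Line 1: ['desert', 'fast', 'television'] (min_width=22, slack=0)
Line 2: ['language', 'language', 'bee'] (min_width=21, slack=1)
Line 3: ['why', 'tower', 'dolphin', 'no'] (min_width=20, slack=2)
Line 4: ['for', 'stone', 'brown'] (min_width=15, slack=7)

Answer: |desert fast television|
|language language bee |
| why tower dolphin no |
|   for stone brown    |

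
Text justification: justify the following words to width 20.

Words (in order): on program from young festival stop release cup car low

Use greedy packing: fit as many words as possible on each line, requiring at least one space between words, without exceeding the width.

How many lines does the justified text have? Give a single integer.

Answer: 3

Derivation:
Line 1: ['on', 'program', 'from'] (min_width=15, slack=5)
Line 2: ['young', 'festival', 'stop'] (min_width=19, slack=1)
Line 3: ['release', 'cup', 'car', 'low'] (min_width=19, slack=1)
Total lines: 3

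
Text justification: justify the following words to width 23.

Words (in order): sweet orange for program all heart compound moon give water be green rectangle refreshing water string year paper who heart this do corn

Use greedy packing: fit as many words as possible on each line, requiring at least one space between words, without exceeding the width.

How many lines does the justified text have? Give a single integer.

Answer: 7

Derivation:
Line 1: ['sweet', 'orange', 'for'] (min_width=16, slack=7)
Line 2: ['program', 'all', 'heart'] (min_width=17, slack=6)
Line 3: ['compound', 'moon', 'give'] (min_width=18, slack=5)
Line 4: ['water', 'be', 'green'] (min_width=14, slack=9)
Line 5: ['rectangle', 'refreshing'] (min_width=20, slack=3)
Line 6: ['water', 'string', 'year', 'paper'] (min_width=23, slack=0)
Line 7: ['who', 'heart', 'this', 'do', 'corn'] (min_width=22, slack=1)
Total lines: 7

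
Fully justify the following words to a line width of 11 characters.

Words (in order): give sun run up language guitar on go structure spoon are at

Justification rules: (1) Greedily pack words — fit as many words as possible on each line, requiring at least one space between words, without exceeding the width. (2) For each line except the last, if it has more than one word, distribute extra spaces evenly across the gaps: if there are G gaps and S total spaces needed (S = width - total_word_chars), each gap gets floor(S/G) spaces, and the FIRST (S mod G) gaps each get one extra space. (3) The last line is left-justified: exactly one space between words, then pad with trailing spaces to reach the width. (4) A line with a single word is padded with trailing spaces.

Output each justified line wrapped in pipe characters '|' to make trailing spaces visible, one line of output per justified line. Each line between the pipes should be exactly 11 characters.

Answer: |give    sun|
|run      up|
|language   |
|guitar   on|
|go         |
|structure  |
|spoon   are|
|at         |

Derivation:
Line 1: ['give', 'sun'] (min_width=8, slack=3)
Line 2: ['run', 'up'] (min_width=6, slack=5)
Line 3: ['language'] (min_width=8, slack=3)
Line 4: ['guitar', 'on'] (min_width=9, slack=2)
Line 5: ['go'] (min_width=2, slack=9)
Line 6: ['structure'] (min_width=9, slack=2)
Line 7: ['spoon', 'are'] (min_width=9, slack=2)
Line 8: ['at'] (min_width=2, slack=9)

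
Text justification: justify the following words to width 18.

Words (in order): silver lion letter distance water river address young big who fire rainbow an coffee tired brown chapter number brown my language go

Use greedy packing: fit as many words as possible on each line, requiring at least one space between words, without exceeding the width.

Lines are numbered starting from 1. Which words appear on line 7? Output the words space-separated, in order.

Line 1: ['silver', 'lion', 'letter'] (min_width=18, slack=0)
Line 2: ['distance', 'water'] (min_width=14, slack=4)
Line 3: ['river', 'address'] (min_width=13, slack=5)
Line 4: ['young', 'big', 'who', 'fire'] (min_width=18, slack=0)
Line 5: ['rainbow', 'an', 'coffee'] (min_width=17, slack=1)
Line 6: ['tired', 'brown'] (min_width=11, slack=7)
Line 7: ['chapter', 'number'] (min_width=14, slack=4)
Line 8: ['brown', 'my', 'language'] (min_width=17, slack=1)
Line 9: ['go'] (min_width=2, slack=16)

Answer: chapter number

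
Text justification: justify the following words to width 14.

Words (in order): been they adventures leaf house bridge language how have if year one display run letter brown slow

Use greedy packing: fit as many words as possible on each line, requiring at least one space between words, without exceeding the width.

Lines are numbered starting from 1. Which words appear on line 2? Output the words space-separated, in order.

Answer: adventures

Derivation:
Line 1: ['been', 'they'] (min_width=9, slack=5)
Line 2: ['adventures'] (min_width=10, slack=4)
Line 3: ['leaf', 'house'] (min_width=10, slack=4)
Line 4: ['bridge'] (min_width=6, slack=8)
Line 5: ['language', 'how'] (min_width=12, slack=2)
Line 6: ['have', 'if', 'year'] (min_width=12, slack=2)
Line 7: ['one', 'display'] (min_width=11, slack=3)
Line 8: ['run', 'letter'] (min_width=10, slack=4)
Line 9: ['brown', 'slow'] (min_width=10, slack=4)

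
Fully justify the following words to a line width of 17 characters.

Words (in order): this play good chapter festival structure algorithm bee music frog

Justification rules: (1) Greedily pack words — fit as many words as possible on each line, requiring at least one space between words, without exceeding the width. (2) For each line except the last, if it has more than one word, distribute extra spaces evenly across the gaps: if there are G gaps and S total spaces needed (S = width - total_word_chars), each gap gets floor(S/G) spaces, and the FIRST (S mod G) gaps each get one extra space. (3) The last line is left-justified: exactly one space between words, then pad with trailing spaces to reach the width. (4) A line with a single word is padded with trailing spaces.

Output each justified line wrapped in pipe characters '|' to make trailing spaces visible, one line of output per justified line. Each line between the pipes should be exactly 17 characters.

Answer: |this   play  good|
|chapter  festival|
|structure        |
|algorithm     bee|
|music frog       |

Derivation:
Line 1: ['this', 'play', 'good'] (min_width=14, slack=3)
Line 2: ['chapter', 'festival'] (min_width=16, slack=1)
Line 3: ['structure'] (min_width=9, slack=8)
Line 4: ['algorithm', 'bee'] (min_width=13, slack=4)
Line 5: ['music', 'frog'] (min_width=10, slack=7)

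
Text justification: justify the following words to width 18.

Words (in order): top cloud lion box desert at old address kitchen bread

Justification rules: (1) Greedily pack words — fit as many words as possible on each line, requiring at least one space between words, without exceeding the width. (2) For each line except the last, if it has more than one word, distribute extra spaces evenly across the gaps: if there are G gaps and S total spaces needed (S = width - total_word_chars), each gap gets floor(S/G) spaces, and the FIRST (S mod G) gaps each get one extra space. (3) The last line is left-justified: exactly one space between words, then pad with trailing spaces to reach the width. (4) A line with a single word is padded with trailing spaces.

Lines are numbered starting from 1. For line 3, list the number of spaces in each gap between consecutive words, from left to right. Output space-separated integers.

Line 1: ['top', 'cloud', 'lion', 'box'] (min_width=18, slack=0)
Line 2: ['desert', 'at', 'old'] (min_width=13, slack=5)
Line 3: ['address', 'kitchen'] (min_width=15, slack=3)
Line 4: ['bread'] (min_width=5, slack=13)

Answer: 4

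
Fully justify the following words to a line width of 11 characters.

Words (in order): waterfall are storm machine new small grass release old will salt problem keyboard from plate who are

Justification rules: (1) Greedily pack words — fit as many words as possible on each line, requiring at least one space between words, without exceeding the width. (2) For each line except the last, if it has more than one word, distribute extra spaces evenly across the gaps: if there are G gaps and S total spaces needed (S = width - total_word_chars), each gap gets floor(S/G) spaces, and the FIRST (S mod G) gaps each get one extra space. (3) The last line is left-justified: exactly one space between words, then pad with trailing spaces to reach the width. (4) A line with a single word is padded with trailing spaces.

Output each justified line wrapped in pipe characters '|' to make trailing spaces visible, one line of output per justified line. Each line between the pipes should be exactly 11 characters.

Line 1: ['waterfall'] (min_width=9, slack=2)
Line 2: ['are', 'storm'] (min_width=9, slack=2)
Line 3: ['machine', 'new'] (min_width=11, slack=0)
Line 4: ['small', 'grass'] (min_width=11, slack=0)
Line 5: ['release', 'old'] (min_width=11, slack=0)
Line 6: ['will', 'salt'] (min_width=9, slack=2)
Line 7: ['problem'] (min_width=7, slack=4)
Line 8: ['keyboard'] (min_width=8, slack=3)
Line 9: ['from', 'plate'] (min_width=10, slack=1)
Line 10: ['who', 'are'] (min_width=7, slack=4)

Answer: |waterfall  |
|are   storm|
|machine new|
|small grass|
|release old|
|will   salt|
|problem    |
|keyboard   |
|from  plate|
|who are    |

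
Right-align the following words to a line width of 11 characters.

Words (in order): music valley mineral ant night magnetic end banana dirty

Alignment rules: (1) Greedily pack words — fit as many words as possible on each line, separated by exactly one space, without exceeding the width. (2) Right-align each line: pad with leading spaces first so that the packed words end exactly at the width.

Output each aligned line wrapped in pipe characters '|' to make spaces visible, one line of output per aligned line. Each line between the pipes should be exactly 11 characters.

Line 1: ['music'] (min_width=5, slack=6)
Line 2: ['valley'] (min_width=6, slack=5)
Line 3: ['mineral', 'ant'] (min_width=11, slack=0)
Line 4: ['night'] (min_width=5, slack=6)
Line 5: ['magnetic'] (min_width=8, slack=3)
Line 6: ['end', 'banana'] (min_width=10, slack=1)
Line 7: ['dirty'] (min_width=5, slack=6)

Answer: |      music|
|     valley|
|mineral ant|
|      night|
|   magnetic|
| end banana|
|      dirty|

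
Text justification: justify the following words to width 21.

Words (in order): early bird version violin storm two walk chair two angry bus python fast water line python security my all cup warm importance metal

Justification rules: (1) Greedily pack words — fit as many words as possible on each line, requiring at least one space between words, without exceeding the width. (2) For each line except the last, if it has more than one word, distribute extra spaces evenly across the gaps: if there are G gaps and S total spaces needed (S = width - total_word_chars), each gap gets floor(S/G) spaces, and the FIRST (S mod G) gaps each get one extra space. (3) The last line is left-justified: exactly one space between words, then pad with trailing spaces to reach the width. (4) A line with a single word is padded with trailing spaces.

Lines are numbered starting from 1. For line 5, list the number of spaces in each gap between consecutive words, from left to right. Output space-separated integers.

Answer: 2 1

Derivation:
Line 1: ['early', 'bird', 'version'] (min_width=18, slack=3)
Line 2: ['violin', 'storm', 'two', 'walk'] (min_width=21, slack=0)
Line 3: ['chair', 'two', 'angry', 'bus'] (min_width=19, slack=2)
Line 4: ['python', 'fast', 'water'] (min_width=17, slack=4)
Line 5: ['line', 'python', 'security'] (min_width=20, slack=1)
Line 6: ['my', 'all', 'cup', 'warm'] (min_width=15, slack=6)
Line 7: ['importance', 'metal'] (min_width=16, slack=5)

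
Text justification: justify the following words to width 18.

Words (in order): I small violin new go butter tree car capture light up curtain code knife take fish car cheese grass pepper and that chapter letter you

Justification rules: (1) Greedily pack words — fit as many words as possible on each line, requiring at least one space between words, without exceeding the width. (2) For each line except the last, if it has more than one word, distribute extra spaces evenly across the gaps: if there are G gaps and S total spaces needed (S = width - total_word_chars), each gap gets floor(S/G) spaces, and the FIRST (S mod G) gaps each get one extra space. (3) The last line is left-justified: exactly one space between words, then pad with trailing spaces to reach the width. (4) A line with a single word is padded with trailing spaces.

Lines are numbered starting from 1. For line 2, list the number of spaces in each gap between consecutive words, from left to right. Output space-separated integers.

Answer: 1 1 1

Derivation:
Line 1: ['I', 'small', 'violin', 'new'] (min_width=18, slack=0)
Line 2: ['go', 'butter', 'tree', 'car'] (min_width=18, slack=0)
Line 3: ['capture', 'light', 'up'] (min_width=16, slack=2)
Line 4: ['curtain', 'code', 'knife'] (min_width=18, slack=0)
Line 5: ['take', 'fish', 'car'] (min_width=13, slack=5)
Line 6: ['cheese', 'grass'] (min_width=12, slack=6)
Line 7: ['pepper', 'and', 'that'] (min_width=15, slack=3)
Line 8: ['chapter', 'letter', 'you'] (min_width=18, slack=0)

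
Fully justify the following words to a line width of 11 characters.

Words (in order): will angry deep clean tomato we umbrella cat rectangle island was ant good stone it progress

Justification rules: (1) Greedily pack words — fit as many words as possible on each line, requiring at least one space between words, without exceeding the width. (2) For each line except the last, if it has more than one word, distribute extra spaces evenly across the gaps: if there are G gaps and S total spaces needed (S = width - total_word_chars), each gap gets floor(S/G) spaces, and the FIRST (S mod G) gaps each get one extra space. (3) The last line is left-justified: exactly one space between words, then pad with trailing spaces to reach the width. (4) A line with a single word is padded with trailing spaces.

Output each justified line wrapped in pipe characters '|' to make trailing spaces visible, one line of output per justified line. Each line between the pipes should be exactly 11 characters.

Answer: |will  angry|
|deep  clean|
|tomato   we|
|umbrella   |
|cat        |
|rectangle  |
|island  was|
|ant    good|
|stone    it|
|progress   |

Derivation:
Line 1: ['will', 'angry'] (min_width=10, slack=1)
Line 2: ['deep', 'clean'] (min_width=10, slack=1)
Line 3: ['tomato', 'we'] (min_width=9, slack=2)
Line 4: ['umbrella'] (min_width=8, slack=3)
Line 5: ['cat'] (min_width=3, slack=8)
Line 6: ['rectangle'] (min_width=9, slack=2)
Line 7: ['island', 'was'] (min_width=10, slack=1)
Line 8: ['ant', 'good'] (min_width=8, slack=3)
Line 9: ['stone', 'it'] (min_width=8, slack=3)
Line 10: ['progress'] (min_width=8, slack=3)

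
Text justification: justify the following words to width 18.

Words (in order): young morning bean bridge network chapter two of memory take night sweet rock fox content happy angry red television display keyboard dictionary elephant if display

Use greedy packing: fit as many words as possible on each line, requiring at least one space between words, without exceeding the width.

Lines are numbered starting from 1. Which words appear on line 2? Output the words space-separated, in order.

Line 1: ['young', 'morning', 'bean'] (min_width=18, slack=0)
Line 2: ['bridge', 'network'] (min_width=14, slack=4)
Line 3: ['chapter', 'two', 'of'] (min_width=14, slack=4)
Line 4: ['memory', 'take', 'night'] (min_width=17, slack=1)
Line 5: ['sweet', 'rock', 'fox'] (min_width=14, slack=4)
Line 6: ['content', 'happy'] (min_width=13, slack=5)
Line 7: ['angry', 'red'] (min_width=9, slack=9)
Line 8: ['television', 'display'] (min_width=18, slack=0)
Line 9: ['keyboard'] (min_width=8, slack=10)
Line 10: ['dictionary'] (min_width=10, slack=8)
Line 11: ['elephant', 'if'] (min_width=11, slack=7)
Line 12: ['display'] (min_width=7, slack=11)

Answer: bridge network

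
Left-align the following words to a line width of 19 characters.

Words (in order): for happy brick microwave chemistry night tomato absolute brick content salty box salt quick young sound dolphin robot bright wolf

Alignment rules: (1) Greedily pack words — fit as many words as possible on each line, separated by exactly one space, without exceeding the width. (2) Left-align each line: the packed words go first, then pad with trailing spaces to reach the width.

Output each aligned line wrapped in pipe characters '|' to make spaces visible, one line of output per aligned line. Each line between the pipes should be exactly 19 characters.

Line 1: ['for', 'happy', 'brick'] (min_width=15, slack=4)
Line 2: ['microwave', 'chemistry'] (min_width=19, slack=0)
Line 3: ['night', 'tomato'] (min_width=12, slack=7)
Line 4: ['absolute', 'brick'] (min_width=14, slack=5)
Line 5: ['content', 'salty', 'box'] (min_width=17, slack=2)
Line 6: ['salt', 'quick', 'young'] (min_width=16, slack=3)
Line 7: ['sound', 'dolphin', 'robot'] (min_width=19, slack=0)
Line 8: ['bright', 'wolf'] (min_width=11, slack=8)

Answer: |for happy brick    |
|microwave chemistry|
|night tomato       |
|absolute brick     |
|content salty box  |
|salt quick young   |
|sound dolphin robot|
|bright wolf        |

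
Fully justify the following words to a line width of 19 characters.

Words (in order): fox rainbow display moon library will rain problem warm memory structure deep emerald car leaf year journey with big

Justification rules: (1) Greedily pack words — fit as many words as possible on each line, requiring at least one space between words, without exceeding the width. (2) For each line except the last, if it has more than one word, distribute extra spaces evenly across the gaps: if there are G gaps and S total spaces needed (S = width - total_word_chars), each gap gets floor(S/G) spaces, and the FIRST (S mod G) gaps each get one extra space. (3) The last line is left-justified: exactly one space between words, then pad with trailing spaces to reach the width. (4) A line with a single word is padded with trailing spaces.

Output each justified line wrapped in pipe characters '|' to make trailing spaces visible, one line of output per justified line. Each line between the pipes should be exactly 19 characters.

Answer: |fox rainbow display|
|moon  library  will|
|rain  problem  warm|
|memory    structure|
|deep   emerald  car|
|leaf  year  journey|
|with big           |

Derivation:
Line 1: ['fox', 'rainbow', 'display'] (min_width=19, slack=0)
Line 2: ['moon', 'library', 'will'] (min_width=17, slack=2)
Line 3: ['rain', 'problem', 'warm'] (min_width=17, slack=2)
Line 4: ['memory', 'structure'] (min_width=16, slack=3)
Line 5: ['deep', 'emerald', 'car'] (min_width=16, slack=3)
Line 6: ['leaf', 'year', 'journey'] (min_width=17, slack=2)
Line 7: ['with', 'big'] (min_width=8, slack=11)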